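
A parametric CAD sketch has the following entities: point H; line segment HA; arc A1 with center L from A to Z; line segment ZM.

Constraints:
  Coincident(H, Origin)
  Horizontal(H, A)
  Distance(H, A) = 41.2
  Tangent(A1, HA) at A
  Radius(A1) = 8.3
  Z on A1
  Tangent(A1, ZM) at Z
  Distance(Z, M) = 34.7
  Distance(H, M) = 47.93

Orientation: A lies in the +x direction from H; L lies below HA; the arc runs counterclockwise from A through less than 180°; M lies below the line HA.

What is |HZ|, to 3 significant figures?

33.7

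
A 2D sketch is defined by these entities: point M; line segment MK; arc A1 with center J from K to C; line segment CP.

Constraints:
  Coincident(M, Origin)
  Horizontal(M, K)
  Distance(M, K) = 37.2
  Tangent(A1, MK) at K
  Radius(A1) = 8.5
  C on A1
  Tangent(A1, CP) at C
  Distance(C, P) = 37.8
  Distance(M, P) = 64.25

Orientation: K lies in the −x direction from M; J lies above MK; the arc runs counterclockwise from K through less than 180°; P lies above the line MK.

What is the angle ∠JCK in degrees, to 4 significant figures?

33.43°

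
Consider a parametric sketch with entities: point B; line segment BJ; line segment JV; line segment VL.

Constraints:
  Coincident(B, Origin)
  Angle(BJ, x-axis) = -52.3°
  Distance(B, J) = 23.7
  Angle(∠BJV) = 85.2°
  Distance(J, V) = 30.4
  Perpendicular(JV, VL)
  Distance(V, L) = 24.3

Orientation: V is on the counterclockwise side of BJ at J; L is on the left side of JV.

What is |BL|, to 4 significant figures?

28.43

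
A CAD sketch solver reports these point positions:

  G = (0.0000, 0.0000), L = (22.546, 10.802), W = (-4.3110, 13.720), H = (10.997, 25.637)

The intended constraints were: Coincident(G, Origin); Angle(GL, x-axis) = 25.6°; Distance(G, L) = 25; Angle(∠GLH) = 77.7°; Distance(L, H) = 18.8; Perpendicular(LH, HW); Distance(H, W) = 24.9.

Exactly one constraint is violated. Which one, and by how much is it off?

Distance(H, W) = 24.9 — off by 5.50.

G = (0.00, 0.00) ✓; GL at 25.60° ✓; |GL| = 25.00 ✓; ∠GLH = 77.70° ✓; |LH| = 18.80 ✓; ∠(LH, HW) = 90.00° ✓; |HW| = 19.40 ✗.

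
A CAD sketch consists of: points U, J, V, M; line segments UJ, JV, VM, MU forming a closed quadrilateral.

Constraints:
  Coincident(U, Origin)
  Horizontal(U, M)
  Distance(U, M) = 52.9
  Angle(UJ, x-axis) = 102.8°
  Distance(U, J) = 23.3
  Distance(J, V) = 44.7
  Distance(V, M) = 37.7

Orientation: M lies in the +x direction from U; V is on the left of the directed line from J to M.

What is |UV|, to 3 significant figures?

51.3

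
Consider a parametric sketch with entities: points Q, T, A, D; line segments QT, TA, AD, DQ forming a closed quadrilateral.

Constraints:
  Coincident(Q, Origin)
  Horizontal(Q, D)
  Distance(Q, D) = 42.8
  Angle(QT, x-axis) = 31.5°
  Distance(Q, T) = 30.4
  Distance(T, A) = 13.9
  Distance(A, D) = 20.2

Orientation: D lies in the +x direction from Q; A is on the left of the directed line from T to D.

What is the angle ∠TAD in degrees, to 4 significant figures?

83.45°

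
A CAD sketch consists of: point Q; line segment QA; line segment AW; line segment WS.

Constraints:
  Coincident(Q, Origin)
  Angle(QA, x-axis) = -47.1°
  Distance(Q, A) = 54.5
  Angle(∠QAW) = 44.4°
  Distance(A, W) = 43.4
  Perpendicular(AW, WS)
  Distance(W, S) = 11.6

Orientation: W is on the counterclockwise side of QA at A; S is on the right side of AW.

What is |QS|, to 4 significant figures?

49.93

∠QAW = 44.4°, so AW runs at -47.1° + (180° − 44.4°) = 88.50° from the x-axis; with |AW| = 43.4, W = A + 43.4·(cos 88.50°, sin 88.50°) = (38.24, 3.462). AW is perpendicular to WS; with |WS| = 11.6 on the right of AW, S = W + 11.6·(0.9997, -0.02618) = (49.83, 3.158). Then |QS| = |S − Q| = 49.93.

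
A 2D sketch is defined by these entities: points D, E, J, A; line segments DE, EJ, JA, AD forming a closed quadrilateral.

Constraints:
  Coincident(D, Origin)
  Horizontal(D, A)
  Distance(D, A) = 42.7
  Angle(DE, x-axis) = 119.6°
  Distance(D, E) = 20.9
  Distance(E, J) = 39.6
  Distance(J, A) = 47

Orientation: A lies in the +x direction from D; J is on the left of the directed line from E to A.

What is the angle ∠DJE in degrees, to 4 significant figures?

26.16°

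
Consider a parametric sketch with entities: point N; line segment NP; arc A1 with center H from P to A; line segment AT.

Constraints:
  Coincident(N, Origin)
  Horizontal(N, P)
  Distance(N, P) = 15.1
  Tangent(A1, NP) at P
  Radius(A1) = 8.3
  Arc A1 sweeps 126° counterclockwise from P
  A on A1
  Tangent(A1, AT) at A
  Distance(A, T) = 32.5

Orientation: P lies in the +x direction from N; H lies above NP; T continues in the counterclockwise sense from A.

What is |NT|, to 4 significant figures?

39.56

On A1, P sits at bearing -90° from H; a 126° counterclockwise sweep puts A at bearing 36°, so A = H + 8.3·(cos 36°, sin 36°) = (21.81, 13.18). The tangent condition forces HA to be normal to AT, so AT runs along (−sin 36°, cos 36°); with |AT| = 32.5, T = (2.712, 39.47). Then |NT| = |T − N| = 39.56.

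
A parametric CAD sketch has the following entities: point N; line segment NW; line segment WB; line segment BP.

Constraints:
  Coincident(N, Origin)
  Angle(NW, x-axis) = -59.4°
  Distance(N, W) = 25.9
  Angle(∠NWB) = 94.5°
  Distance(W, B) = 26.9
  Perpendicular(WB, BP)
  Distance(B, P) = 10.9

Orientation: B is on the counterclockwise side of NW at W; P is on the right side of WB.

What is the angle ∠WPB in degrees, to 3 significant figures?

67.9°

N is at the origin; NW runs at -59.4° with length 25.9, so W = 25.9·(cos -59.4°, sin -59.4°) = (13.2, -22.3). ∠NWB = 94.5°, so WB runs at -59.4° + (180° − 94.5°) = 26.1° from the x-axis; with |WB| = 26.9, B = W + 26.9·(cos 26.1°, sin 26.1°) = (37.3, -10.5). The perpendicularity gives BP at right angles to WB; with |BP| = 10.9 on the right of WB, P = B + 10.9·(0.440, -0.898) = (42.1, -20.2). Then cos ∠WPB = PW·PB / (|PW||PB|), giving 67.9°.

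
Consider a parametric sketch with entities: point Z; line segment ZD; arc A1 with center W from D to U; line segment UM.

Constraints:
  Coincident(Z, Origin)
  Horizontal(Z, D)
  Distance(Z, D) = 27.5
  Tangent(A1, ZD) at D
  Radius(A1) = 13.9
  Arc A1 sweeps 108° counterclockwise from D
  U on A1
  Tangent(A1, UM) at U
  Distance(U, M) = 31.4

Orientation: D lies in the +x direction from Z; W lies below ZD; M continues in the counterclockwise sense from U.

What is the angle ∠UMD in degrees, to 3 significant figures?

22.2°

On A1, D sits at bearing 90° from W; a 108° counterclockwise sweep puts U at bearing 198°, so U = W + 13.9·(cos 198°, sin 198°) = (14.3, -18.2). Since A1 is tangent to UM there, WU ⟂ UM, so UM runs along (−sin 198°, cos 198°); with |UM| = 31.4, M = (24.0, -48.1). Then cos ∠UMD = MU·MD / (|MU||MD|), giving 22.2°.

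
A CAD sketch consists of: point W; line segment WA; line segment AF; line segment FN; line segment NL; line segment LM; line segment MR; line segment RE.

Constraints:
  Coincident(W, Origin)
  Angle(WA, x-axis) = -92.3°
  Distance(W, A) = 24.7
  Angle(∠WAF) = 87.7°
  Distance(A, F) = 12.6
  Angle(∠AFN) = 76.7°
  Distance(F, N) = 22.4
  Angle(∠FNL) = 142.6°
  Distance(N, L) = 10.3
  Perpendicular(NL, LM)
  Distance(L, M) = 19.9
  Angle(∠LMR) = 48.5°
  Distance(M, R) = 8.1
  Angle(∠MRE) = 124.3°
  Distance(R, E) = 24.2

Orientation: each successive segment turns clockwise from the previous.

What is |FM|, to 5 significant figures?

28.791

W is at the origin; WA runs at -92.3° with length 24.7, so A = (-0.99126, -24.680). ∠WAF = 87.7° gives AF at 175.40° from the x-axis; with |AF| = 12.6, F = (-13.551, -23.670). ∠AFN = 76.7° gives FN at 72.100° from the x-axis; with |FN| = 22.4, N = (-6.6659, -2.3539). ∠FNL = 142.6° gives NL at 34.700° from the x-axis; with |NL| = 10.3, L = (1.8022, 3.5097). NL ⟂ LM, so LM runs at -55.300°; with |LM| = 19.9, M = (13.131, -12.851). Then |FM| = |M − F| = 28.791.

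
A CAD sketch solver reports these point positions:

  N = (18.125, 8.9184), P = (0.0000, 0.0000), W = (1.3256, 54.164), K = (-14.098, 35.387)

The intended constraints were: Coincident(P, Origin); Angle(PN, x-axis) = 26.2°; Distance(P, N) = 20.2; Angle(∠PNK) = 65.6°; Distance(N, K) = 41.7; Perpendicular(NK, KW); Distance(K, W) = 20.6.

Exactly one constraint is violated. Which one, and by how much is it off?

Distance(K, W) = 20.6 — off by 3.70.

P = (0.00, 0.00) ✓; PN at 26.20° ✓; |PN| = 20.20 ✓; ∠PNK = 65.60° ✓; |NK| = 41.70 ✓; ∠(NK, KW) = 90.00° ✓; |KW| = 24.30 ✗.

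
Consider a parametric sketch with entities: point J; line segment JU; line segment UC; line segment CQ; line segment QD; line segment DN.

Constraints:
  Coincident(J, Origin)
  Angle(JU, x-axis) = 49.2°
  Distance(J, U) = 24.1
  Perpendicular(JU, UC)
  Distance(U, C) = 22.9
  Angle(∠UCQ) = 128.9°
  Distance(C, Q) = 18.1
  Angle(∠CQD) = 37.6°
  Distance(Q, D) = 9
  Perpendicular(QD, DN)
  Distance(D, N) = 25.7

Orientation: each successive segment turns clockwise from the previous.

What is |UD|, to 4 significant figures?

28.19

J is at the origin; JU runs at 49.2° with length 24.1, so U = (15.75, 18.24). The perpendicularity gives UC at right angles to JU, so UC runs at -40.80°; with |UC| = 22.9, C = (33.08, 3.280). ∠UCQ = 128.9° gives CQ at -91.90° from the x-axis; with |CQ| = 18.1, Q = (32.48, -14.81). ∠CQD = 37.6° gives QD at 125.7° from the x-axis; with |QD| = 9.0, D = (27.23, -7.501). Then |UD| = |D − U| = 28.19.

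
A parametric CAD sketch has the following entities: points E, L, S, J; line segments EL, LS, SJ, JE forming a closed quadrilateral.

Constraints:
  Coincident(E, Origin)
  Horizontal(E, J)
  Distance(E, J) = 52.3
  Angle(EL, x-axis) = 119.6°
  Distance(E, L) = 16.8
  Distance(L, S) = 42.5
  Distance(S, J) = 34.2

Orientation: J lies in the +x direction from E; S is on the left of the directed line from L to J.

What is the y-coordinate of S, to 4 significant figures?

27.64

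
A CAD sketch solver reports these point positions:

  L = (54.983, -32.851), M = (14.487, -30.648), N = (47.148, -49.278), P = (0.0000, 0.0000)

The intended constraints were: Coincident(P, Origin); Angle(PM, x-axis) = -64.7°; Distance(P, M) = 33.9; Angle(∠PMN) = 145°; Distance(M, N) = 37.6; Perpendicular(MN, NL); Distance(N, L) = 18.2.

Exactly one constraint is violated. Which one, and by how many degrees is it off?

Perpendicular(MN, NL) — off by 4.20°.

P = (0.00, 0.00) ✓; PM at -64.70° ✓; |PM| = 33.90 ✓; ∠PMN = 145.0° ✓; |MN| = 37.60 ✓; ∠(MN, NL) = 94.20° ✗; |NL| = 18.20 ✓.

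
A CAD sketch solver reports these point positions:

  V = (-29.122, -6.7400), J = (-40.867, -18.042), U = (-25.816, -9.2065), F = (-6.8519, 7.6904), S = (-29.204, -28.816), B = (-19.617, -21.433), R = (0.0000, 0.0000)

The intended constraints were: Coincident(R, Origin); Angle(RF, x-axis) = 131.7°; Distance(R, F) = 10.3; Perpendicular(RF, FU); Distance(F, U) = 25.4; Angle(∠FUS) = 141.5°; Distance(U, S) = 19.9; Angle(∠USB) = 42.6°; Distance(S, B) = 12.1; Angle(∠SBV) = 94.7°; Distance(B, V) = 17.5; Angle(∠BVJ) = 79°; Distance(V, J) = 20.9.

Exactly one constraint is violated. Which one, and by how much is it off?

Distance(V, J) = 20.9 — off by 4.60.

R = (0.00, 0.00) ✓; RF at 131.7° ✓; |RF| = 10.30 ✓; ∠(RF, FU) = 90.00° ✓; |FU| = 25.40 ✓; ∠FUS = 141.5° ✓; |US| = 19.90 ✓; ∠USB = 42.60° ✓; |SB| = 12.10 ✓; ∠SBV = 94.70° ✓; |BV| = 17.50 ✓; ∠BVJ = 79.00° ✓; |VJ| = 16.30 ✗.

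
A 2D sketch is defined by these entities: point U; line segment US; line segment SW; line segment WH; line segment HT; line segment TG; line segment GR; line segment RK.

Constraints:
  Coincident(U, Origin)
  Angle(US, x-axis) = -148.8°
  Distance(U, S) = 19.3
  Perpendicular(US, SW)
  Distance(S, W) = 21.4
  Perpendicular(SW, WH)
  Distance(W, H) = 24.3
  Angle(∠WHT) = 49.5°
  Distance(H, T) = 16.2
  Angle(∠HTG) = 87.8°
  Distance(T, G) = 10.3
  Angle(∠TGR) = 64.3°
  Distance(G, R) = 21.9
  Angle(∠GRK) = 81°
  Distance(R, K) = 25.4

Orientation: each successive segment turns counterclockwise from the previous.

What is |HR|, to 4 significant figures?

3.550

∠HTG = 87.8° gives TG at -106.1° from the x-axis; with |TG| = 10.3, G = (-2.874, -20.52). ∠TGR = 64.3° gives GR at 9.600° from the x-axis; with |GR| = 21.9, R = (18.72, -16.87). Then |HR| = |R − H| = 3.550.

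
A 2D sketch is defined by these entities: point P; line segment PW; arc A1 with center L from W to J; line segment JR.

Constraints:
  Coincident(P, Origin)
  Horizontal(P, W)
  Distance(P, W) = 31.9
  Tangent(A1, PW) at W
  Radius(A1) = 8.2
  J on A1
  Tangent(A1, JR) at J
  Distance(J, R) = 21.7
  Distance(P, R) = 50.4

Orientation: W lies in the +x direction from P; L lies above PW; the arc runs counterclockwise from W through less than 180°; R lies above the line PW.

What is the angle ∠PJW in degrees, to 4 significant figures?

32.91°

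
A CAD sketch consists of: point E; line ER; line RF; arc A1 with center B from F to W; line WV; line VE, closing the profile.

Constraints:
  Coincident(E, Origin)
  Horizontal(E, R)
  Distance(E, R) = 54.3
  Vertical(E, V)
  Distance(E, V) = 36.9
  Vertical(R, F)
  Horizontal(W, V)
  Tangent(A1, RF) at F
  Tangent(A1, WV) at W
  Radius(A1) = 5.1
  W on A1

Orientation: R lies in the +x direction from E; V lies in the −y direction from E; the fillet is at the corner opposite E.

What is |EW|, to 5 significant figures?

61.500

E is at the origin; E and R share the same y with |ER| = 54.3 and R on the +x side, so R = (54.300, 0.0000). E and V share the same x with |EV| = 36.9 and V on the −y side, so V = (0.0000, -36.900). The virtual corner opposite E is at (54.300, -36.900). Since A1 is tangent to RF there, BF ⟂ RF and tangency of A1 to WV means the radius BW is perpendicular to WV, with radius 5.1, so the center B sits 5.1 in from both sides at B = (49.200, -31.800). That places the tangent points at F = (54.300, -31.800) on RF and W = (49.200, -36.900) on WV. Then |EW| = |W − E| = 61.500.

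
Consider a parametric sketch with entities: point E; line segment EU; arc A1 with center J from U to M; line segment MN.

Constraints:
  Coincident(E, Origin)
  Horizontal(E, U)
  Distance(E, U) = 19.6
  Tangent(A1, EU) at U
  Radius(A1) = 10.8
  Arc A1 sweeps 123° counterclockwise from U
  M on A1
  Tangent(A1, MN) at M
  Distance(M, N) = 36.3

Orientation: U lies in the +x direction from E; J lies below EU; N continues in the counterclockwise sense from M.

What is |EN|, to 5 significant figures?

56.033

E is at the origin; EU is horizontal with |EU| = 19.6 and U on the +x side, so U = (19.600, 0.0000). Tangency of A1 to EU means the radius JU is perpendicular to EU, so J = U + (0, -10.8) = (19.600, -10.800). On A1, U sits at bearing 90° from J; a 123° counterclockwise sweep puts M at bearing 213°, so M = J + 10.8·(cos 213°, sin 213°) = (10.542, -16.682). Tangency of A1 to MN means the radius JM is perpendicular to MN, so MN runs along (−sin 213°, cos 213°); with |MN| = 36.3, N = (30.313, -47.126). Then |EN| = |N − E| = 56.033.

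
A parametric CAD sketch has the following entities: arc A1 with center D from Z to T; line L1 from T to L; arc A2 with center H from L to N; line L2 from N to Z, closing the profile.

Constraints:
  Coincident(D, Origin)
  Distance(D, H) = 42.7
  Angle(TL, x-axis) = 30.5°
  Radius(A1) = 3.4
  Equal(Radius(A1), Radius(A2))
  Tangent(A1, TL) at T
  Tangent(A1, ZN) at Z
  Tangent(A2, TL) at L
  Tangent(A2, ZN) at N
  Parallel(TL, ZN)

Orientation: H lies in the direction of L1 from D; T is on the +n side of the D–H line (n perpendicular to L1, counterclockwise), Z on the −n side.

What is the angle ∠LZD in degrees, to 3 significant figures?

81.0°

The slot axis is L1's direction at 30.5°, so u = (cos 30.5°, sin 30.5°) = (0.862, 0.508) and n = (−sin 30.5°, cos 30.5°) = (-0.508, 0.862). D is at the origin and H lies 42.7 along u from D, so H = 42.7·u = (36.8, 21.7). Tangency of A1 to both parallel lines with radius 3.4 puts T and Z at D ± 3.4·n: T = (-1.73, 2.93), Z = (1.73, -2.93). Equal radii place L and N the same way about H: L = H + 3.4·n = (35.1, 24.6), N = H − 3.4·n = (38.5, 18.7). Then cos ∠LZD = ZL·ZD / (|ZL||ZD|), giving 81.0°.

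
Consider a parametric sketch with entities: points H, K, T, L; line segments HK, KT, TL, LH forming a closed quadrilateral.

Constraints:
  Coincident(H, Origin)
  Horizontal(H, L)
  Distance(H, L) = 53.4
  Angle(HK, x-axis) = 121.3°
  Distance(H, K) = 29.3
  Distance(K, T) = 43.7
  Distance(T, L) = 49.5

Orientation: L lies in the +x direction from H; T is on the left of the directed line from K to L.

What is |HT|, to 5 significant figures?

48.189

Checks: |KT| = 43.70 ✓; |TL| = 49.50 ✓.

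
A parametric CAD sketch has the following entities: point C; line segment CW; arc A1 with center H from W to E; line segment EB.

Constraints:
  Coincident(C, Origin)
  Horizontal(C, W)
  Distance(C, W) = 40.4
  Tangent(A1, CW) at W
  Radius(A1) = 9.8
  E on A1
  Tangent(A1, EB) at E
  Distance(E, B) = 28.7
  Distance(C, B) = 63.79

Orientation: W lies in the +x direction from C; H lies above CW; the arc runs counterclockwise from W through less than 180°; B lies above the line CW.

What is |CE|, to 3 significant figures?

51.1

C is at the origin; CW is horizontal with |CW| = 40.4 and W on the +x side, so W = (40.4, 0.00). A1 meets CW tangentially, so HW is at right angles to CW, so H = W + (0, 9.8) = (40.4, 9.80). Since HE ⟂ EB (tangency), |HB| = √(9.8² + 28.7²) = 30.3 regardless of where E sits on A1. So B lies on both circle(C, 63.79) and circle(H, 30.3); the above-CW intersection is B = (51.1, 38.2). E is the foot of the tangent from B: E = (50.2, 9.49).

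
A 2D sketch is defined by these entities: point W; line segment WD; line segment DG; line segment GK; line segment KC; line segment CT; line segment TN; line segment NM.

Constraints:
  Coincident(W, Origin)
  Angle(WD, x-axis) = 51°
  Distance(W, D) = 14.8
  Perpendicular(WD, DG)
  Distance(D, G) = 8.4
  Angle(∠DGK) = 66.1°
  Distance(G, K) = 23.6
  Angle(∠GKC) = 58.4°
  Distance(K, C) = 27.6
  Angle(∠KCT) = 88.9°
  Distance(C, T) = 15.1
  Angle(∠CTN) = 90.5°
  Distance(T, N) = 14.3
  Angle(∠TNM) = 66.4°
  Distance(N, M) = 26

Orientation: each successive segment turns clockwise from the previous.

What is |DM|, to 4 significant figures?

22.90

W is at the origin; WD runs at 51.0° with length 14.8, so D = (9.314, 11.50). WD is perpendicular to DG, so DG runs at -39.00°; with |DG| = 8.4, G = (15.84, 6.215). ∠DGK = 66.1° gives GK at -152.9° from the x-axis; with |GK| = 23.6, K = (-5.167, -4.535). ∠GKC = 58.4° gives KC at 85.50° from the x-axis; with |KC| = 27.6, C = (-3.002, 22.98). ∠KCT = 88.9° gives CT at -5.600° from the x-axis; with |CT| = 15.1, T = (12.03, 21.51). ∠CTN = 90.5° gives TN at -95.10° from the x-axis; with |TN| = 14.3, N = (10.76, 7.263). ∠TNM = 66.4° gives NM at 151.3° from the x-axis; with |NM| = 26.0, M = (-12.05, 19.75). Then |DM| = |M − D| = 22.90.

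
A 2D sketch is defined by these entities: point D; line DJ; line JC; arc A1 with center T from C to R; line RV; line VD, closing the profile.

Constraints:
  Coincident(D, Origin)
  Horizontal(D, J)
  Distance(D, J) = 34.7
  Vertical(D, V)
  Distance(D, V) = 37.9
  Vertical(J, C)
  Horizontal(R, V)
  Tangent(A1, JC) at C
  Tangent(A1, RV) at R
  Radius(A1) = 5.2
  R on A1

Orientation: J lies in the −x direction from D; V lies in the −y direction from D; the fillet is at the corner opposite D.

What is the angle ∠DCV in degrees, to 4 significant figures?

51.82°

D is at the origin; D and J share the same y with |DJ| = 34.7 and J on the −x side, so J = (-34.70, 0.000). DV is vertical with |DV| = 37.9 and V on the −y side, so V = (0.000, -37.90). The virtual corner opposite D is at (-34.70, -37.90). A1 meets JC tangentially, so TC is at right angles to JC and tangency of A1 to RV means the radius TR is perpendicular to RV, with radius 5.2, so the center T sits 5.2 in from both sides at T = (-29.50, -32.70). That places the tangent points at C = (-34.70, -32.70) on JC and R = (-29.50, -37.90) on RV. Then cos ∠DCV = CD·CV / (|CD||CV|), giving 51.82°.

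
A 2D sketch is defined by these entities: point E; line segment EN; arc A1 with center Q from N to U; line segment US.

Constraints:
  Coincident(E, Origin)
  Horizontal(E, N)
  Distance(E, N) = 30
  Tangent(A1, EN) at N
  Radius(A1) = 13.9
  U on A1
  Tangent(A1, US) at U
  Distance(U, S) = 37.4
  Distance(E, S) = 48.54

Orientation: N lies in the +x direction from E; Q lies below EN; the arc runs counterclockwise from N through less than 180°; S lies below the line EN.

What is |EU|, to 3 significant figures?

19.8

E is at the origin; EN is horizontal with |EN| = 30.0 and N on the +x side, so N = (30.0, 0.00). Tangency of A1 to EN means the radius QN is perpendicular to EN, so Q = N + (0, -13.9) = (30.0, -13.9). Since QU ⟂ US (tangency), |QS| = √(13.9² + 37.4²) = 39.9 regardless of where U sits on A1. So S lies on both circle(E, 48.54) and circle(Q, 39.9); the below-EN intersection is S = (8.84, -47.7). U is the foot of the tangent from S: U = (16.4, -11.1).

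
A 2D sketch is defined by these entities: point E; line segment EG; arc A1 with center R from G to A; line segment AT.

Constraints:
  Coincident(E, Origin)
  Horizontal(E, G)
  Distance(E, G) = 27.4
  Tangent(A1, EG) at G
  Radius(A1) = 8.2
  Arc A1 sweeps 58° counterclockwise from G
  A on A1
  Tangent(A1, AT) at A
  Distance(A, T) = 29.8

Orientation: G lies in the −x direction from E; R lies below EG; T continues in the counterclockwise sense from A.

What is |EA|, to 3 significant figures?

34.6

A1 meets EG tangentially, so RG is at right angles to EG, so R = G + (0, -8.2) = (-27.4, -8.20). On A1, G sits at bearing 90° from R; a 58° counterclockwise sweep puts A at bearing 148°, so A = R + 8.2·(cos 148°, sin 148°) = (-34.4, -3.85). Then |EA| = |A − E| = 34.6.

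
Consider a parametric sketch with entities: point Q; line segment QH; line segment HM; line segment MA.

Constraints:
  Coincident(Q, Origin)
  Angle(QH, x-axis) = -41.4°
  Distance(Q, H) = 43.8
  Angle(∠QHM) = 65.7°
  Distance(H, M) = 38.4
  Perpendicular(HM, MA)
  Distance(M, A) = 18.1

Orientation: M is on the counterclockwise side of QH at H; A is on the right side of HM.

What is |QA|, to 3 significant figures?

61.5

Q is at the origin; QH runs at -41.4° with length 43.8, so H = 43.8·(cos -41.4°, sin -41.4°) = (32.9, -29.0). ∠QHM = 65.7°, so HM runs at -41.4° + (180° − 65.7°) = 72.9° from the x-axis; with |HM| = 38.4, M = H + 38.4·(cos 72.9°, sin 72.9°) = (44.1, 7.74). The perpendicularity gives MA at right angles to HM; with |MA| = 18.1 on the right of HM, A = M + 18.1·(0.956, -0.294) = (61.4, 2.41). Then |QA| = |A − Q| = 61.5.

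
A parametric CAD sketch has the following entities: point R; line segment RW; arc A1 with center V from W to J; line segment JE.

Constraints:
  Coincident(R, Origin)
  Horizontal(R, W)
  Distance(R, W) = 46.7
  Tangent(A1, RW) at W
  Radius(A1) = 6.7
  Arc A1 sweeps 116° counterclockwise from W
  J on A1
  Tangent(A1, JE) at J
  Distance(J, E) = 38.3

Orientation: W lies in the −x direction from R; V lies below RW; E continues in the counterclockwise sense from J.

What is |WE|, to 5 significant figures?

45.358

R is at the origin; RW is horizontal with |RW| = 46.7 and W on the −x side, so W = (-46.700, 0.0000). Tangency of A1 to RW means the radius VW is perpendicular to RW, so V = W + (0, -6.7) = (-46.700, -6.7000). On A1, W sits at bearing 90° from V; a 116° counterclockwise sweep puts J at bearing 206°, so J = V + 6.7·(cos 206°, sin 206°) = (-52.722, -9.6371). The tangent condition forces VJ to be normal to JE, so JE runs along (−sin 206°, cos 206°); with |JE| = 38.3, E = (-35.932, -44.061). Then |WE| = |E − W| = 45.358.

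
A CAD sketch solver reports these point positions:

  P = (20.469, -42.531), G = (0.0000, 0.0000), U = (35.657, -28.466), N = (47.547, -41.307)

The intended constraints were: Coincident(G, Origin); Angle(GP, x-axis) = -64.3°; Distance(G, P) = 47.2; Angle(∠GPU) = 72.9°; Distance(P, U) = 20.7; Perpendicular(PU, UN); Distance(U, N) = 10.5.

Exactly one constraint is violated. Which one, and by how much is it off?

Distance(U, N) = 10.5 — off by 7.00.

G = (0.00, 0.00) ✓; GP at -64.30° ✓; |GP| = 47.20 ✓; ∠GPU = 72.90° ✓; |PU| = 20.70 ✓; ∠(PU, UN) = 90.00° ✓; |UN| = 17.50 ✗.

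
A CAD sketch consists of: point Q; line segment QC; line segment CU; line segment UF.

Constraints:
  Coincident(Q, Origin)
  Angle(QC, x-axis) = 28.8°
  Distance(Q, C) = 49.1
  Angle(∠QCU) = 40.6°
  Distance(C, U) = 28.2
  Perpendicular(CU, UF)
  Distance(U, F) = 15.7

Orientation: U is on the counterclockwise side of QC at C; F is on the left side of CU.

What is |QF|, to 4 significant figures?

18.62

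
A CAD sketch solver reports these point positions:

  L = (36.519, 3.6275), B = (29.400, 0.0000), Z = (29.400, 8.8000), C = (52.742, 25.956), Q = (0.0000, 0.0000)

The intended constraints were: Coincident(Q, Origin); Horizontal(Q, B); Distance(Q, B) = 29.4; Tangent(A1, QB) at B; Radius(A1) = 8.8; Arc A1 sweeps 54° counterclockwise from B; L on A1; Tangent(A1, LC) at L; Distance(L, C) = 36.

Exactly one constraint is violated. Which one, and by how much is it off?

Distance(L, C) = 36 — off by 8.40.

Q = (0.00, 0.00) ✓; Q.y = 0.00, B.y = 0.00 ✓; |QB| = 29.40 ✓; ∠(ZB, BQ) = 90.00° ✓; |ZB| = 8.800 ✓; bearing(Z→L) − bearing(Z→B) = 54.00° ✓; |ZL| = 8.800 ✓; ∠(ZL, LC) = 90.00° ✓; |LC| = 27.60 ✗.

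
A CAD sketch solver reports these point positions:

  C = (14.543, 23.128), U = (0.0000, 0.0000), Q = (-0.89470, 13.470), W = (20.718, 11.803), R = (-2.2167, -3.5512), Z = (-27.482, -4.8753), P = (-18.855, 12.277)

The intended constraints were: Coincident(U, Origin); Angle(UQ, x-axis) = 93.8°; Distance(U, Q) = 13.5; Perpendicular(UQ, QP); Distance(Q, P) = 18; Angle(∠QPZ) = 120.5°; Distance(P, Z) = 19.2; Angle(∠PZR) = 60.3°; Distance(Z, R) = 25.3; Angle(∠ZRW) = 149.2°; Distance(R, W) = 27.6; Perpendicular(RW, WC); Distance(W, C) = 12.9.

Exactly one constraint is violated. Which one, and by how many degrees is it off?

Perpendicular(RW, WC) — off by 5.20°.

U = (0.00, 0.00) ✓; UQ at 93.80° ✓; |UQ| = 13.50 ✓; ∠(UQ, QP) = 90.00° ✓; |QP| = 18.00 ✓; ∠QPZ = 120.5° ✓; |PZ| = 19.20 ✓; ∠PZR = 60.30° ✓; |ZR| = 25.30 ✓; ∠ZRW = 149.2° ✓; |RW| = 27.60 ✓; ∠(RW, WC) = 84.80° ✗; |WC| = 12.90 ✓.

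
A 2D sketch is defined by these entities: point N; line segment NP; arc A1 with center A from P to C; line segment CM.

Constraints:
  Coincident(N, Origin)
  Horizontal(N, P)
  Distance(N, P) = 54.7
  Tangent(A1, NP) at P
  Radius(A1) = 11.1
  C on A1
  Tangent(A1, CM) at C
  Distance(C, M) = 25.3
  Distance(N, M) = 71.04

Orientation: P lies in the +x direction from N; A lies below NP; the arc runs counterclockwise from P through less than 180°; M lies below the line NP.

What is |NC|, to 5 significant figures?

48.754

Checks: N = (0.00, 0.00) ✓; |AC| = 11.10 ✓; ∠(AC, CM) = 90.00° ✓; |CM| = 25.30 ✓; |NM| = 71.04 ✓.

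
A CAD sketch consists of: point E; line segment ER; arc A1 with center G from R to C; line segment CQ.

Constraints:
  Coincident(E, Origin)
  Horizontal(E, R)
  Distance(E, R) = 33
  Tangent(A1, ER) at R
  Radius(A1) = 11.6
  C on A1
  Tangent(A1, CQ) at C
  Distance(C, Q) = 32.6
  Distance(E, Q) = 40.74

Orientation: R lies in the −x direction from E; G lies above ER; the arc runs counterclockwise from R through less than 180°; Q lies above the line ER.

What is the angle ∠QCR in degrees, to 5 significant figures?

144.05°

E is at the origin; E and R share the same y with |ER| = 33.0 and R on the −x side, so R = (-33.000, 0.0000). A1 meets ER tangentially, so GR is at right angles to ER, so G = R + (0, 11.6) = (-33.000, 11.600). Since GC ⟂ CQ (tangency), |GQ| = √(11.6² + 32.6²) = 34.602 regardless of where C sits on A1. So Q lies on both circle(E, 40.74) and circle(G, 34.602); the above-ER intersection is Q = (-11.843, 38.981). C is the foot of the tangent from Q: C = (-21.974, 7.9949).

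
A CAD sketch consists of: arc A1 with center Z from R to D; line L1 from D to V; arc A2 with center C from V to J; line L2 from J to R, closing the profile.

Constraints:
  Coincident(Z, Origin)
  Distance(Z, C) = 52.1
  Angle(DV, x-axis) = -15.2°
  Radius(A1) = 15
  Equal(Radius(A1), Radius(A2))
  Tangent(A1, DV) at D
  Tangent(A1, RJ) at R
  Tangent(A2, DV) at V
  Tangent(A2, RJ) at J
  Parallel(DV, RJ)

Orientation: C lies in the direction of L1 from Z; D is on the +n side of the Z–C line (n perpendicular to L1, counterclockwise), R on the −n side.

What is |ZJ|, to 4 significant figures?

54.22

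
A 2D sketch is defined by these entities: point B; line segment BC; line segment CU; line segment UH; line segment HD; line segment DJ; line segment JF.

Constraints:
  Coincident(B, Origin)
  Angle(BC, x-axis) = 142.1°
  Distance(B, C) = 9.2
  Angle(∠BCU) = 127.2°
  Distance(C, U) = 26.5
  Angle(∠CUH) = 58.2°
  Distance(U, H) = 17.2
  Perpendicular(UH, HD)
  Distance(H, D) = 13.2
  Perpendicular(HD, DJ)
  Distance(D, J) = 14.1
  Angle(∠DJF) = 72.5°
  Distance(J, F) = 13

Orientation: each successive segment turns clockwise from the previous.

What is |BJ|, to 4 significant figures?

22.47

UH ⟂ HD, so HD runs at -122.5°; with |HD| = 13.2, D = (0.4782, 11.78). HD is perpendicular to DJ, so DJ runs at 147.5°; with |DJ| = 14.1, J = (-11.41, 19.35). Then |BJ| = |J − B| = 22.47.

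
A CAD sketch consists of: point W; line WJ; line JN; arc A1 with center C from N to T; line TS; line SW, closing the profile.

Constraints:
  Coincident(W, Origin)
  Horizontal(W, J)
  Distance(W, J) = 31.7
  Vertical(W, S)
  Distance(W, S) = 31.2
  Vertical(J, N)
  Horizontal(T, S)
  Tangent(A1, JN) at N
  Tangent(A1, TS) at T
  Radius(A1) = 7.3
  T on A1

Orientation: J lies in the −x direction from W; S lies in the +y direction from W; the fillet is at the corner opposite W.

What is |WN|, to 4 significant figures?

39.70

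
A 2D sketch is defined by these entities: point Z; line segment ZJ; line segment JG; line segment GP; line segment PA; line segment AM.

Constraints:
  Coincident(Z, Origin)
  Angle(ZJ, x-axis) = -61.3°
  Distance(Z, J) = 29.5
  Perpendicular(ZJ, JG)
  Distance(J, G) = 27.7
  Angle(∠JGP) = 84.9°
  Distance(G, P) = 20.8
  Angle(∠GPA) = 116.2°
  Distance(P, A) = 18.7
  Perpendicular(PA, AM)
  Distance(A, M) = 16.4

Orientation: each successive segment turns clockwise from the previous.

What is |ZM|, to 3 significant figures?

17.5

Z is at the origin; ZJ runs at -61.3° with length 29.5, so J = (14.2, -25.9). ZJ ⟂ JG, so JG runs at -151°; with |JG| = 27.7, G = (-10.1, -39.2). ∠JGP = 84.9° gives GP at 114° from the x-axis; with |GP| = 20.8, P = (-18.5, -20.1). ∠GPA = 116.2° gives PA at 49.8° from the x-axis; with |PA| = 18.7, A = (-6.39, -5.83). PA ⟂ AM, so AM runs at -40.2°; with |AM| = 16.4, M = (6.14, -16.4). Then |ZM| = |M − Z| = 17.5.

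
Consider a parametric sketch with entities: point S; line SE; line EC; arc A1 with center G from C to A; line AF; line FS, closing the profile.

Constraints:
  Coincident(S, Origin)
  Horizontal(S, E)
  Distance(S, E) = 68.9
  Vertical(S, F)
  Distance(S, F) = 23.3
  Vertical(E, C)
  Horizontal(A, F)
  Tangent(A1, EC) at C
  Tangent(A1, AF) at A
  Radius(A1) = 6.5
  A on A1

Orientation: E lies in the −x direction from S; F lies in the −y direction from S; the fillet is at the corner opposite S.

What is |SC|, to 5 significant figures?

70.919

The virtual corner opposite S is at (-68.900, -23.300). Since A1 is tangent to EC there, GC ⟂ EC and the tangent condition forces GA to be normal to AF, with radius 6.5, so the center G sits 6.5 in from both sides at G = (-62.400, -16.800). That places the tangent points at C = (-68.900, -16.800) on EC and A = (-62.400, -23.300) on AF. Then |SC| = |C − S| = 70.919.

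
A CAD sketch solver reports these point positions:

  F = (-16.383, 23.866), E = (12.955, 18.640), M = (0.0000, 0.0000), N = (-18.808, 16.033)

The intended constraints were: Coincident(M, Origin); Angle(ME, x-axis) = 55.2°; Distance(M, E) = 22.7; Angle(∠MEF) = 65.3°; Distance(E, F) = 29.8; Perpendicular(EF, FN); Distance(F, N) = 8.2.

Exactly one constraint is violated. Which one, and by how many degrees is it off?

Perpendicular(EF, FN) — off by 7.10°.

M = (0.00, 0.00) ✓; ME at 55.20° ✓; |ME| = 22.70 ✓; ∠MEF = 65.30° ✓; |EF| = 29.80 ✓; ∠(EF, FN) = 82.90° ✗; |FN| = 8.200 ✓.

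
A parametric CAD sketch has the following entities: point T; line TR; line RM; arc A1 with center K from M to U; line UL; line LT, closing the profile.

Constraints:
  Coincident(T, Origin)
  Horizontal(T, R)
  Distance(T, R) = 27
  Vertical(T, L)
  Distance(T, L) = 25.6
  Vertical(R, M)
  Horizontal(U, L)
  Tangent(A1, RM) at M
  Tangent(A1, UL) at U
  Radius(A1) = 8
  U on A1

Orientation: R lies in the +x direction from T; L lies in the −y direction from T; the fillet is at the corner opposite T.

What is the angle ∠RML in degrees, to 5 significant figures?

106.50°

T is at the origin; TR is horizontal with |TR| = 27.0 and R on the +x side, so R = (27.000, 0.0000). TL is vertical with |TL| = 25.6 and L on the −y side, so L = (0.0000, -25.600). The virtual corner opposite T is at (27.000, -25.600). The tangent condition forces KM to be normal to RM and A1 meets UL tangentially, so KU is at right angles to UL, with radius 8.0, so the center K sits 8.0 in from both sides at K = (19.000, -17.600). That places the tangent points at M = (27.000, -17.600) on RM and U = (19.000, -25.600) on UL. Then cos ∠RML = MR·ML / (|MR||ML|), giving 106.50°.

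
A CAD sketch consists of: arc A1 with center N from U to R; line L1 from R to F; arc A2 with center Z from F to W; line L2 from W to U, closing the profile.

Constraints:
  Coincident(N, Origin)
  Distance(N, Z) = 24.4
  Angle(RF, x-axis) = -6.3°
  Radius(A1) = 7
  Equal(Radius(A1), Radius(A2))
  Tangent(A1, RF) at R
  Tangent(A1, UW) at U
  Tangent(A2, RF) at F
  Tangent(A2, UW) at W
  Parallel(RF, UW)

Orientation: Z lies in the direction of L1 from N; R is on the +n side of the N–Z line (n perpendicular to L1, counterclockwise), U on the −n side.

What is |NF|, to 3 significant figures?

25.4

The slot axis is L1's direction at -6.3°, so u = (cos -6.3°, sin -6.3°) = (0.994, -0.110) and n = (−sin -6.3°, cos -6.3°) = (0.110, 0.994). N is at the origin and Z lies 24.4 along u from N, so Z = 24.4·u = (24.3, -2.68). Tangency of A1 to both parallel lines with radius 7.0 puts R and U at N ± 7.0·n: R = (0.768, 6.96), U = (-0.768, -6.96). Equal radii place F and W the same way about Z: F = Z + 7.0·n = (25.0, 4.28), W = Z − 7.0·n = (23.5, -9.64). Then |NF| = |F − N| = 25.4.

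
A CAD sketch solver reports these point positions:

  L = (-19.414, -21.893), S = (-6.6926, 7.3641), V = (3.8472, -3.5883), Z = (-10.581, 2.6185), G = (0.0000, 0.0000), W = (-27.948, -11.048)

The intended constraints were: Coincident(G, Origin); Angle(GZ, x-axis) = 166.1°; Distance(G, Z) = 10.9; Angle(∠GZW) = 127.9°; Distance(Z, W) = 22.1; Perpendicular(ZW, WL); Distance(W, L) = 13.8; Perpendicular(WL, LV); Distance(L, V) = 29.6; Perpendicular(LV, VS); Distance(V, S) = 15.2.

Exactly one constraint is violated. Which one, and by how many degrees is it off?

Perpendicular(LV, VS) — off by 5.70°.

G = (0.00, 0.00) ✓; GZ at 166.1° ✓; |GZ| = 10.90 ✓; ∠GZW = 127.9° ✓; |ZW| = 22.10 ✓; ∠(ZW, WL) = 90.00° ✓; |WL| = 13.80 ✓; ∠(WL, LV) = 90.00° ✓; |LV| = 29.60 ✓; ∠(LV, VS) = 95.70° ✗; |VS| = 15.20 ✓.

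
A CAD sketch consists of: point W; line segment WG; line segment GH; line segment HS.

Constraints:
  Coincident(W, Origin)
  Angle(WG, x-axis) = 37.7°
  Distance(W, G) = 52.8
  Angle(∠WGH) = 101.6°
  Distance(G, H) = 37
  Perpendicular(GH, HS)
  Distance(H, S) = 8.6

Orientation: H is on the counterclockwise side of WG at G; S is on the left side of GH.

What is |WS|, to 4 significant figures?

64.24

∠WGH = 101.6°, so GH runs at 37.7° + (180° − 101.6°) = 116.1° from the x-axis; with |GH| = 37.0, H = G + 37.0·(cos 116.1°, sin 116.1°) = (25.50, 65.52). GH is perpendicular to HS; with |HS| = 8.6 on the left of GH, S = H + 8.6·(-0.8980, -0.4399) = (17.78, 61.73). Then |WS| = |S − W| = 64.24.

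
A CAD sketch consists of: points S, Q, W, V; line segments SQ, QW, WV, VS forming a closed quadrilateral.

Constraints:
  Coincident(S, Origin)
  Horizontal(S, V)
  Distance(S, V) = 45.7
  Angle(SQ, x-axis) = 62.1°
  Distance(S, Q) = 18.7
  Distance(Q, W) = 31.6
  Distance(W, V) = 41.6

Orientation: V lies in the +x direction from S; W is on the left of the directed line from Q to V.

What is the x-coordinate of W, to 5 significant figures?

31.036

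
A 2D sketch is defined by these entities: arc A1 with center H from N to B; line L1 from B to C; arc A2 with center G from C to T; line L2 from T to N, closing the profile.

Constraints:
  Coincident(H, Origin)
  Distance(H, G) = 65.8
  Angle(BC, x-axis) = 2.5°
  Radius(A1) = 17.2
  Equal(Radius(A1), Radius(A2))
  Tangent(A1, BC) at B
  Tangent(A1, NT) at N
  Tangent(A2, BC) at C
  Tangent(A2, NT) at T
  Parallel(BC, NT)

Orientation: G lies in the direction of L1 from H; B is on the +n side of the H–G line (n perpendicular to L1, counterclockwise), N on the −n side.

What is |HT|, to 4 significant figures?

68.01

The slot axis is L1's direction at 2.5°, so u = (cos 2.5°, sin 2.5°) = (0.9990, 0.04362) and n = (−sin 2.5°, cos 2.5°) = (-0.04362, 0.9990). H is at the origin and G lies 65.8 along u from H, so G = 65.8·u = (65.74, 2.870). Tangency of A1 to both parallel lines with radius 17.2 puts B and N at H ± 17.2·n: B = (-0.7503, 17.18), N = (0.7503, -17.18). Equal radii place C and T the same way about G: C = G + 17.2·n = (64.99, 20.05), T = G − 17.2·n = (66.49, -14.31). Then |HT| = |T − H| = 68.01.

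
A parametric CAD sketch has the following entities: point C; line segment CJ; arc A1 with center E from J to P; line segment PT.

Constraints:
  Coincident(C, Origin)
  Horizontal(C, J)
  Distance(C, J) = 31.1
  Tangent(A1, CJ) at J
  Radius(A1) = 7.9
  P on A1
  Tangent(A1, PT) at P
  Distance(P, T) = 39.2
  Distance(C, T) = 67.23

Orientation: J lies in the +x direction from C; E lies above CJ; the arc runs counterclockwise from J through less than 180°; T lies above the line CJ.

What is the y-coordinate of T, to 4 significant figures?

41.35

C is at the origin; CJ is horizontal with |CJ| = 31.1 and J on the +x side, so J = (31.10, 0.000). Since A1 is tangent to CJ there, EJ ⟂ CJ, so E = J + (0, 7.9) = (31.10, 7.900). Since EP ⟂ PT (tangency), |ET| = √(7.9² + 39.2²) = 39.99 regardless of where P sits on A1. So T lies on both circle(C, 67.23) and circle(E, 39.99); the above-CJ intersection is T = (53.01, 41.35). P is the foot of the tangent from T: P = (38.43, 4.963).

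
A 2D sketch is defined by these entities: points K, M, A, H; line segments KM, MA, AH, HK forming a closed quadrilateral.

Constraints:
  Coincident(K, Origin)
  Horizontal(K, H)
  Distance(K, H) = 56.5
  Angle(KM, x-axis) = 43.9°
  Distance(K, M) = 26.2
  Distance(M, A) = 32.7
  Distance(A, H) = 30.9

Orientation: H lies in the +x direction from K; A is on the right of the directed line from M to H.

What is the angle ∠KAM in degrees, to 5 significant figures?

48.223°

K is at the origin; K and H share the same y with |KH| = 56.5 and H in +x, so H = (56.5, 0). KM runs at 43.9° with |KM| = 26.2, so M = (18.878, 18.167). A is determined by |MA| = 32.7 and |AH| = 30.9 together: it lies at the intersection of circle(M, 32.7) and circle(H, 30.9). With |MH| = 41.778, the foot of the radical line on MH is 22.259 from M and the perpendicular offset is √(32.7² − 22.259²) = 23.954. Taking the right-of-MH solution: A = (28.506, -13.083).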